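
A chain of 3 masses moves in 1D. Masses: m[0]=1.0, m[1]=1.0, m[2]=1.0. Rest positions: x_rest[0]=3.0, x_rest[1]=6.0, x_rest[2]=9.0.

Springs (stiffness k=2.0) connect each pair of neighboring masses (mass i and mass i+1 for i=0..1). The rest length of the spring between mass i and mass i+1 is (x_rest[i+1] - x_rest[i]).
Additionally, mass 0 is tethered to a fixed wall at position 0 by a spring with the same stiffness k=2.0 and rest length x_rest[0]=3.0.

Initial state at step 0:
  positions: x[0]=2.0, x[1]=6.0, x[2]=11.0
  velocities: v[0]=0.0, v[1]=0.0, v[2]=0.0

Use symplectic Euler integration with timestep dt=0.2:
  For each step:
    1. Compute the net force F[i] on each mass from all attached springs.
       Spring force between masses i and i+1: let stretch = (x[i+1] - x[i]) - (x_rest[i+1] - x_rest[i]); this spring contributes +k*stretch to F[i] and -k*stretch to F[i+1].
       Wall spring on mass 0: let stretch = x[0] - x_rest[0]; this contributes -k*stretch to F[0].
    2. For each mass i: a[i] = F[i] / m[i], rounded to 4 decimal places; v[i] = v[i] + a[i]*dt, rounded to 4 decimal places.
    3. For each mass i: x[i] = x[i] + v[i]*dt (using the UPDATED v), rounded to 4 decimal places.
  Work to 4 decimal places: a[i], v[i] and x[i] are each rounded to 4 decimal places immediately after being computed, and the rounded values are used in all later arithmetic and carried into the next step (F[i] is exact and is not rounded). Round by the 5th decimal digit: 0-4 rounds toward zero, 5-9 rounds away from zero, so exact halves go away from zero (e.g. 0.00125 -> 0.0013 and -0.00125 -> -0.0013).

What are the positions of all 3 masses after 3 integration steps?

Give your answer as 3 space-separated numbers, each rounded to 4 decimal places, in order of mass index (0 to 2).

Answer: 2.8660 6.4180 10.1334

Derivation:
Step 0: x=[2.0000 6.0000 11.0000] v=[0.0000 0.0000 0.0000]
Step 1: x=[2.1600 6.0800 10.8400] v=[0.8000 0.4000 -0.8000]
Step 2: x=[2.4608 6.2272 10.5392] v=[1.5040 0.7360 -1.5040]
Step 3: x=[2.8660 6.4180 10.1334] v=[2.0262 0.9542 -2.0288]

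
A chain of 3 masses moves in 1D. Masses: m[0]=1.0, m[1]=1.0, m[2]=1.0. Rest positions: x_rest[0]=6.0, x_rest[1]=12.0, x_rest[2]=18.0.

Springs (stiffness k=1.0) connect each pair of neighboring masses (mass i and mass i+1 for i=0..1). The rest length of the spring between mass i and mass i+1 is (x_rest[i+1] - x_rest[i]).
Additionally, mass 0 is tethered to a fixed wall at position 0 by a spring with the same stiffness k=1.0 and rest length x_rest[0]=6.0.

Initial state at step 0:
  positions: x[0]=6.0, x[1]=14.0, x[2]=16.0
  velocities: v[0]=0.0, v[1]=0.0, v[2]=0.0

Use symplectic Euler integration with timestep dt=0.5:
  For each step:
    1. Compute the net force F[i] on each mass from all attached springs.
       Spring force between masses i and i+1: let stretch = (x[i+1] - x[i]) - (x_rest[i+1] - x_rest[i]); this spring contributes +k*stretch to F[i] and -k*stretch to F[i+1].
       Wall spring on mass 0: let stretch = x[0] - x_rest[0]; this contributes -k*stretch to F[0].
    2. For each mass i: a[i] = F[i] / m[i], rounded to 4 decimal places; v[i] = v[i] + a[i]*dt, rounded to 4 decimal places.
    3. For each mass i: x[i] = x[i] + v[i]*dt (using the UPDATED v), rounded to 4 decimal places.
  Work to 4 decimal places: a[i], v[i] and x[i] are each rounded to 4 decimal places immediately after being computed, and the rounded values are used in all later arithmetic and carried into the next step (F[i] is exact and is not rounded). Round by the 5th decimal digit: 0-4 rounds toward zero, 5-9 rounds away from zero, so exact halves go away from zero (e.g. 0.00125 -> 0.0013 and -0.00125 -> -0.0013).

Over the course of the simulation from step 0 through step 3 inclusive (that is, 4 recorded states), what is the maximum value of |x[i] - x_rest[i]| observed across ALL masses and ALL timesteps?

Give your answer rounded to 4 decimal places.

Step 0: x=[6.0000 14.0000 16.0000] v=[0.0000 0.0000 0.0000]
Step 1: x=[6.5000 12.5000 17.0000] v=[1.0000 -3.0000 2.0000]
Step 2: x=[6.8750 10.6250 18.3750] v=[0.7500 -3.7500 2.7500]
Step 3: x=[6.4688 9.7500 19.3125] v=[-0.8125 -1.7500 1.8750]
Max displacement = 2.2500

Answer: 2.2500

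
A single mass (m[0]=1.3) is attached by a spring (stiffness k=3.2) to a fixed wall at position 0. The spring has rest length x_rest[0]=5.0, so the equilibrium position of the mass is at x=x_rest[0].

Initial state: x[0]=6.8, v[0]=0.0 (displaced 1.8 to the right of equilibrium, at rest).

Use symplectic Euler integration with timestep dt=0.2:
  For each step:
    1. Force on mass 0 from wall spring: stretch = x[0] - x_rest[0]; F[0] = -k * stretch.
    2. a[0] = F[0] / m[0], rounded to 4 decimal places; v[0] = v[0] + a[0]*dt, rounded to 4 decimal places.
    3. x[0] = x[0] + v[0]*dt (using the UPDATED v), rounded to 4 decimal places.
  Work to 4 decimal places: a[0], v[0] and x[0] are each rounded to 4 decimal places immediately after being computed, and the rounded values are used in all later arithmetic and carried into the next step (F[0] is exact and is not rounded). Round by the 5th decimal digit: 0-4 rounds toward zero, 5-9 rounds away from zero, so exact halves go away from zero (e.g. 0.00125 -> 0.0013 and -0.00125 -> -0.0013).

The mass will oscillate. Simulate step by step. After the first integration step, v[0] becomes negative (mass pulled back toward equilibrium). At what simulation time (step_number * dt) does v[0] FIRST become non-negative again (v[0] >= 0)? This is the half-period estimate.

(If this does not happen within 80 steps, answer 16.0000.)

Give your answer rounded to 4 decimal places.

Step 0: x=[6.8000] v=[0.0000]
Step 1: x=[6.6228] v=[-0.8862]
Step 2: x=[6.2858] v=[-1.6851]
Step 3: x=[5.8222] v=[-2.3181]
Step 4: x=[5.2776] v=[-2.7229]
Step 5: x=[4.7057] v=[-2.8596]
Step 6: x=[4.1628] v=[-2.7147]
Step 7: x=[3.7023] v=[-2.3025]
Step 8: x=[3.3696] v=[-1.6636]
Step 9: x=[3.1974] v=[-0.8609]
Step 10: x=[3.2027] v=[0.0265]
First v>=0 after going negative at step 10, time=2.0000

Answer: 2.0000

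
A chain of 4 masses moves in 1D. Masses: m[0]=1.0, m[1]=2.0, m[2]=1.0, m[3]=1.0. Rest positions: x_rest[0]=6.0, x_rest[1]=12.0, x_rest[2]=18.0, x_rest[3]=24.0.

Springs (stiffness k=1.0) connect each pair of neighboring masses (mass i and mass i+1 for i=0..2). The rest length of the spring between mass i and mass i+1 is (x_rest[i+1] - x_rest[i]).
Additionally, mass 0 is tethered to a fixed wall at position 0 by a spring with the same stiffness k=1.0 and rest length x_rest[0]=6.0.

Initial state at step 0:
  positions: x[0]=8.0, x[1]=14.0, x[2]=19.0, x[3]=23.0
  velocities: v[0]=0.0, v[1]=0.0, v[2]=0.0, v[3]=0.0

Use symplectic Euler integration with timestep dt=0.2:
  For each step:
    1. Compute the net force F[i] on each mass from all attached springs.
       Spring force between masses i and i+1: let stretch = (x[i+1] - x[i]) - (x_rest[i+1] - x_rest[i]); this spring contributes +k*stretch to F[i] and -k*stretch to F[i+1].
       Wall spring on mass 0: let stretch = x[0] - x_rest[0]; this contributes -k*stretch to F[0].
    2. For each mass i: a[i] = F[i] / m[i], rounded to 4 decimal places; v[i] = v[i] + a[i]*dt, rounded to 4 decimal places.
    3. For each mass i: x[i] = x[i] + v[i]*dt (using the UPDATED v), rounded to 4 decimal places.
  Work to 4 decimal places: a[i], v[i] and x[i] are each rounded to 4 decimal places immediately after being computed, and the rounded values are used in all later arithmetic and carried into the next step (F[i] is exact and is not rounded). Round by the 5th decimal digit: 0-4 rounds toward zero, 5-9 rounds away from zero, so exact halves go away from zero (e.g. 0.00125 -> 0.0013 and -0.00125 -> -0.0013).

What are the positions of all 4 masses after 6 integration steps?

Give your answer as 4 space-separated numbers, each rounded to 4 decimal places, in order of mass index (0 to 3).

Answer: 6.6714 13.4907 18.4966 24.3771

Derivation:
Step 0: x=[8.0000 14.0000 19.0000 23.0000] v=[0.0000 0.0000 0.0000 0.0000]
Step 1: x=[7.9200 13.9800 18.9600 23.0800] v=[-0.4000 -0.1000 -0.2000 0.4000]
Step 2: x=[7.7656 13.9384 18.8856 23.2352] v=[-0.7720 -0.2080 -0.3720 0.7760]
Step 3: x=[7.5475 13.8723 18.7873 23.4564] v=[-1.0906 -0.3306 -0.4915 1.1061]
Step 4: x=[7.2805 13.7780 18.6792 23.7309] v=[-1.3351 -0.4716 -0.5407 1.3723]
Step 5: x=[6.9822 13.6518 18.5771 24.0433] v=[-1.4917 -0.6312 -0.5106 1.5620]
Step 6: x=[6.6714 13.4907 18.4966 24.3771] v=[-1.5542 -0.8056 -0.4024 1.6688]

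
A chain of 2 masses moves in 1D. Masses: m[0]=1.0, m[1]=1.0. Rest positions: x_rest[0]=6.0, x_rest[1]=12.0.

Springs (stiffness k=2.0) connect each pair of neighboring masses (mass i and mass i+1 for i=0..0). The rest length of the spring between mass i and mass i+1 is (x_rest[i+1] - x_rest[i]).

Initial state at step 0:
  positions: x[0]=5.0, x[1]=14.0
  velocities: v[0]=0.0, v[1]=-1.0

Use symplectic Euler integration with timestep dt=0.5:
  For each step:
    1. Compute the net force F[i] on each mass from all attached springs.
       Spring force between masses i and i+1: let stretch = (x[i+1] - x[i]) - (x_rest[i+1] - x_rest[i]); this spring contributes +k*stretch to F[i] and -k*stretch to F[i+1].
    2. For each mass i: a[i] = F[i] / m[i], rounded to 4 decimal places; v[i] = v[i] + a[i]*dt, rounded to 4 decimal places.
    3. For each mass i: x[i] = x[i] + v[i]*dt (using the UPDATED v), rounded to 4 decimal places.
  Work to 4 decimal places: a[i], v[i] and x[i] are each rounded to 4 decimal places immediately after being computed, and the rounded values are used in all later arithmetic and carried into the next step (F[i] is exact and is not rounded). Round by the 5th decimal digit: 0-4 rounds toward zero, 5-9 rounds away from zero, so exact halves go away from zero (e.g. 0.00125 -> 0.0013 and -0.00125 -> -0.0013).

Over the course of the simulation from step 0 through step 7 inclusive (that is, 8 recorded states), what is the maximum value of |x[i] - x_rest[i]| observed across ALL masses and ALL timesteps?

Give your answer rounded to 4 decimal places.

Step 0: x=[5.0000 14.0000] v=[0.0000 -1.0000]
Step 1: x=[6.5000 12.0000] v=[3.0000 -4.0000]
Step 2: x=[7.7500 10.2500] v=[2.5000 -3.5000]
Step 3: x=[7.2500 10.2500] v=[-1.0000 0.0000]
Step 4: x=[5.2500 11.7500] v=[-4.0000 3.0000]
Step 5: x=[3.5000 13.0000] v=[-3.5000 2.5000]
Step 6: x=[3.5000 12.5000] v=[0.0000 -1.0000]
Step 7: x=[5.0000 10.5000] v=[3.0000 -4.0000]
Max displacement = 2.5000

Answer: 2.5000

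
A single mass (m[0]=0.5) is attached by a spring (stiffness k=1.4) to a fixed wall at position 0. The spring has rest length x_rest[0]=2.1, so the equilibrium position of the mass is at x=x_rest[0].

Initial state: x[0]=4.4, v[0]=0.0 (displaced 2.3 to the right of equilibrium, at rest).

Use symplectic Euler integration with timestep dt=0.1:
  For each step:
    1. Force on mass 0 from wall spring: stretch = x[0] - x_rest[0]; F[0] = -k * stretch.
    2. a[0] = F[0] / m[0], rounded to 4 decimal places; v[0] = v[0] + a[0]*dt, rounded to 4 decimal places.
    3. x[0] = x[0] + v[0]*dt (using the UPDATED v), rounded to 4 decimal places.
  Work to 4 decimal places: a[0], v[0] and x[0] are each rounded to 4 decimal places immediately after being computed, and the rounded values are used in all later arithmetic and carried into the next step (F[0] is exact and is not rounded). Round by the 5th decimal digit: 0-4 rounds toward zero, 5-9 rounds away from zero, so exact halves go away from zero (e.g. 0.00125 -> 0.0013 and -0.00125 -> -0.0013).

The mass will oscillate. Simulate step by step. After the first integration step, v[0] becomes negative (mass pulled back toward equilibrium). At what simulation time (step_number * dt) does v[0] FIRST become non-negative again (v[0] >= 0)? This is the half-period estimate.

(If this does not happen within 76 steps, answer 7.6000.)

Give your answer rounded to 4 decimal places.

Answer: 1.9000

Derivation:
Step 0: x=[4.4000] v=[0.0000]
Step 1: x=[4.3356] v=[-0.6440]
Step 2: x=[4.2086] v=[-1.2700]
Step 3: x=[4.0226] v=[-1.8604]
Step 4: x=[3.7827] v=[-2.3987]
Step 5: x=[3.4957] v=[-2.8699]
Step 6: x=[3.1696] v=[-3.2607]
Step 7: x=[2.8136] v=[-3.5602]
Step 8: x=[2.4376] v=[-3.7600]
Step 9: x=[2.0522] v=[-3.8545]
Step 10: x=[1.6681] v=[-3.8411]
Step 11: x=[1.2961] v=[-3.7202]
Step 12: x=[0.9466] v=[-3.4951]
Step 13: x=[0.6294] v=[-3.1722]
Step 14: x=[0.3534] v=[-2.7604]
Step 15: x=[0.1263] v=[-2.2714]
Step 16: x=[-0.0456] v=[-1.7188]
Step 17: x=[-0.1574] v=[-1.1180]
Step 18: x=[-0.2060] v=[-0.4859]
Step 19: x=[-0.1900] v=[0.1598]
First v>=0 after going negative at step 19, time=1.9000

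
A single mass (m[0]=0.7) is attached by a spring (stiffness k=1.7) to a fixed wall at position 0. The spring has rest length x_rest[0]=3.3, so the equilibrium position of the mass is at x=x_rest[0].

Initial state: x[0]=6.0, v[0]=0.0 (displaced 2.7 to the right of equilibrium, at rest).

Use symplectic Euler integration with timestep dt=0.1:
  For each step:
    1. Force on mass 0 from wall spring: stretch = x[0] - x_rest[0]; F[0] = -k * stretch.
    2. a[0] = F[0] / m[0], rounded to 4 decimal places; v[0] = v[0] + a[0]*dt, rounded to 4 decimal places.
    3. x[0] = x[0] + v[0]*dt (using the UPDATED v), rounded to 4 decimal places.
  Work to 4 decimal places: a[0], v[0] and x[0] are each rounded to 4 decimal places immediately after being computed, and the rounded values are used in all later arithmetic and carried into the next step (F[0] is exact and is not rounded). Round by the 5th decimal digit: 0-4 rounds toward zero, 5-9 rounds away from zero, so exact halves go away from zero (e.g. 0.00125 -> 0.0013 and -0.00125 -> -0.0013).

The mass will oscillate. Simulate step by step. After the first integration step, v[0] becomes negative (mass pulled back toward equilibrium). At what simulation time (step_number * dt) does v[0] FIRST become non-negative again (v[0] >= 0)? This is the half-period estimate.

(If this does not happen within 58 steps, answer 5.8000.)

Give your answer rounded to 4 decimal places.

Answer: 2.1000

Derivation:
Step 0: x=[6.0000] v=[0.0000]
Step 1: x=[5.9344] v=[-0.6557]
Step 2: x=[5.8049] v=[-1.2955]
Step 3: x=[5.6145] v=[-1.9038]
Step 4: x=[5.3679] v=[-2.4659]
Step 5: x=[5.0711] v=[-2.9681]
Step 6: x=[4.7313] v=[-3.3982]
Step 7: x=[4.3567] v=[-3.7458]
Step 8: x=[3.9565] v=[-4.0024]
Step 9: x=[3.5403] v=[-4.1618]
Step 10: x=[3.1183] v=[-4.2202]
Step 11: x=[2.7007] v=[-4.1761]
Step 12: x=[2.2976] v=[-4.0306]
Step 13: x=[1.9189] v=[-3.7872]
Step 14: x=[1.5737] v=[-3.4518]
Step 15: x=[1.2704] v=[-3.0326]
Step 16: x=[1.0164] v=[-2.5397]
Step 17: x=[0.8179] v=[-1.9851]
Step 18: x=[0.6797] v=[-1.3823]
Step 19: x=[0.6051] v=[-0.7459]
Step 20: x=[0.5960] v=[-0.0914]
Step 21: x=[0.6525] v=[0.5653]
First v>=0 after going negative at step 21, time=2.1000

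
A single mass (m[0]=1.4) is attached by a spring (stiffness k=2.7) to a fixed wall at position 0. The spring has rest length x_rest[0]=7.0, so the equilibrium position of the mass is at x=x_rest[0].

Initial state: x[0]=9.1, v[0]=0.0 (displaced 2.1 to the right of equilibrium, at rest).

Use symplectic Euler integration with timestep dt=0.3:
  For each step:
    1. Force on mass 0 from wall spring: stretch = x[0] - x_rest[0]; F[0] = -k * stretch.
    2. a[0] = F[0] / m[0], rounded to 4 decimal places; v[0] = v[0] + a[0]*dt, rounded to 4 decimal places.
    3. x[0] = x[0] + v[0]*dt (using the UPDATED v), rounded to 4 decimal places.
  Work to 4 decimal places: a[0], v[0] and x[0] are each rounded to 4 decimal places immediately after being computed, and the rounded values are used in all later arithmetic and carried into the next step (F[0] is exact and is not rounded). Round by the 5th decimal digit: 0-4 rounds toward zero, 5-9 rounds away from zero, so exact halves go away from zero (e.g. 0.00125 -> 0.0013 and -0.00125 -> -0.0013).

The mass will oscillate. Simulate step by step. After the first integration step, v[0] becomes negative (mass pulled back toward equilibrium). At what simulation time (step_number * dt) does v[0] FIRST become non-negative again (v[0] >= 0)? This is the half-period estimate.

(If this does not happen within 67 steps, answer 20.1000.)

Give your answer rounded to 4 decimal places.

Answer: 2.4000

Derivation:
Step 0: x=[9.1000] v=[0.0000]
Step 1: x=[8.7355] v=[-1.2150]
Step 2: x=[8.0698] v=[-2.2191]
Step 3: x=[7.2184] v=[-2.8381]
Step 4: x=[6.3291] v=[-2.9645]
Step 5: x=[5.5562] v=[-2.5763]
Step 6: x=[5.0339] v=[-1.7410]
Step 7: x=[4.8529] v=[-0.6035]
Step 8: x=[5.0445] v=[0.6387]
First v>=0 after going negative at step 8, time=2.4000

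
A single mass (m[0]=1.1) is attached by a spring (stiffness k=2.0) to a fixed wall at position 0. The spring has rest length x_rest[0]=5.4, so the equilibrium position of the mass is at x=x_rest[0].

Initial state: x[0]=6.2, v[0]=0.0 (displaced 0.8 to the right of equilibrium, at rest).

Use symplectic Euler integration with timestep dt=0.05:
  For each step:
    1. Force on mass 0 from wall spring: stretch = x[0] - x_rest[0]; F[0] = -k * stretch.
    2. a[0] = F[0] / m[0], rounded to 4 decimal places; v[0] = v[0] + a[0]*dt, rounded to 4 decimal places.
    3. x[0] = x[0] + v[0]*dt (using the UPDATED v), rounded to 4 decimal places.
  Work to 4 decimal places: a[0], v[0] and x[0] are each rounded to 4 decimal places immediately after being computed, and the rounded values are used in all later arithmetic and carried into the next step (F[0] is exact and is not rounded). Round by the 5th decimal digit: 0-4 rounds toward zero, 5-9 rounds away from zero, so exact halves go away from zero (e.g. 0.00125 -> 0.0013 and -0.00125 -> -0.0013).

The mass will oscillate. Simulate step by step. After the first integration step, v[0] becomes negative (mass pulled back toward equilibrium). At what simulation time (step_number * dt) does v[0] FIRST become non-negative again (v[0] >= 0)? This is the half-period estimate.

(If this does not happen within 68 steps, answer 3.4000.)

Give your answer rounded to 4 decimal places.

Step 0: x=[6.2000] v=[0.0000]
Step 1: x=[6.1964] v=[-0.0727]
Step 2: x=[6.1891] v=[-0.1451]
Step 3: x=[6.1783] v=[-0.2168]
Step 4: x=[6.1639] v=[-0.2876]
Step 5: x=[6.1461] v=[-0.3570]
Step 6: x=[6.1249] v=[-0.4248]
Step 7: x=[6.1004] v=[-0.4907]
Step 8: x=[6.0727] v=[-0.5544]
Step 9: x=[6.0419] v=[-0.6156]
Step 10: x=[6.0082] v=[-0.6740]
Step 11: x=[5.9717] v=[-0.7293]
Step 12: x=[5.9326] v=[-0.7813]
Step 13: x=[5.8911] v=[-0.8297]
Step 14: x=[5.8474] v=[-0.8743]
Step 15: x=[5.8017] v=[-0.9150]
Step 16: x=[5.7541] v=[-0.9515]
Step 17: x=[5.7049] v=[-0.9837]
Step 18: x=[5.6543] v=[-1.0114]
Step 19: x=[5.6026] v=[-1.0345]
Step 20: x=[5.5500] v=[-1.0529]
Step 21: x=[5.4967] v=[-1.0665]
Step 22: x=[5.4429] v=[-1.0753]
Step 23: x=[5.3889] v=[-1.0792]
Step 24: x=[5.3350] v=[-1.0782]
Step 25: x=[5.2814] v=[-1.0723]
Step 26: x=[5.2283] v=[-1.0615]
Step 27: x=[5.1760] v=[-1.0459]
Step 28: x=[5.1247] v=[-1.0255]
Step 29: x=[5.0747] v=[-1.0005]
Step 30: x=[5.0262] v=[-0.9709]
Step 31: x=[4.9794] v=[-0.9369]
Step 32: x=[4.9345] v=[-0.8987]
Step 33: x=[4.8917] v=[-0.8564]
Step 34: x=[4.8512] v=[-0.8102]
Step 35: x=[4.8132] v=[-0.7603]
Step 36: x=[4.7779] v=[-0.7070]
Step 37: x=[4.7454] v=[-0.6504]
Step 38: x=[4.7159] v=[-0.5909]
Step 39: x=[4.6895] v=[-0.5287]
Step 40: x=[4.6663] v=[-0.4641]
Step 41: x=[4.6464] v=[-0.3974]
Step 42: x=[4.6300] v=[-0.3289]
Step 43: x=[4.6171] v=[-0.2589]
Step 44: x=[4.6077] v=[-0.1877]
Step 45: x=[4.6019] v=[-0.1157]
Step 46: x=[4.5997] v=[-0.0431]
Step 47: x=[4.6012] v=[0.0297]
First v>=0 after going negative at step 47, time=2.3500

Answer: 2.3500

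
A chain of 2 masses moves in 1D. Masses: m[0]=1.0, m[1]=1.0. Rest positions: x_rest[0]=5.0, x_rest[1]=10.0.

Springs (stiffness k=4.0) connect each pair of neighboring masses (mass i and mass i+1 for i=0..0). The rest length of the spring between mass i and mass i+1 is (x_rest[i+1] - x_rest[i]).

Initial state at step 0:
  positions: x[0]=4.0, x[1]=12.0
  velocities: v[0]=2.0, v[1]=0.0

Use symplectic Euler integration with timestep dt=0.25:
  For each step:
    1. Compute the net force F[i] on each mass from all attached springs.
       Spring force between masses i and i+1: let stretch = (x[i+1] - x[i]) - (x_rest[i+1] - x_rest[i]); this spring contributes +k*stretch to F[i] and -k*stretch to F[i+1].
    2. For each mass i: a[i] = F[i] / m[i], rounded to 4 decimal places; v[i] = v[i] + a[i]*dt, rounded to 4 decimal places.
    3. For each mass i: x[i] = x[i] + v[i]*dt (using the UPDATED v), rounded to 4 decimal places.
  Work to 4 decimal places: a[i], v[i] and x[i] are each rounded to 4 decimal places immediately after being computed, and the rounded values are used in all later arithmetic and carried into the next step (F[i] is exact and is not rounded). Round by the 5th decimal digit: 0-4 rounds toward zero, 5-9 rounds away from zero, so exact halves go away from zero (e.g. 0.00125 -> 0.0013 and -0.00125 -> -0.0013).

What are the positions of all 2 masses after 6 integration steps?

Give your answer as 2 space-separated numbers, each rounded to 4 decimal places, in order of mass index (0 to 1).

Step 0: x=[4.0000 12.0000] v=[2.0000 0.0000]
Step 1: x=[5.2500 11.2500] v=[5.0000 -3.0000]
Step 2: x=[6.7500 10.2500] v=[6.0000 -4.0000]
Step 3: x=[7.8750 9.6250] v=[4.5000 -2.5000]
Step 4: x=[8.1875 9.8125] v=[1.2500 0.7500]
Step 5: x=[7.6563 10.8438] v=[-2.1250 4.1250]
Step 6: x=[6.6719 12.3282] v=[-3.9375 5.9375]

Answer: 6.6719 12.3282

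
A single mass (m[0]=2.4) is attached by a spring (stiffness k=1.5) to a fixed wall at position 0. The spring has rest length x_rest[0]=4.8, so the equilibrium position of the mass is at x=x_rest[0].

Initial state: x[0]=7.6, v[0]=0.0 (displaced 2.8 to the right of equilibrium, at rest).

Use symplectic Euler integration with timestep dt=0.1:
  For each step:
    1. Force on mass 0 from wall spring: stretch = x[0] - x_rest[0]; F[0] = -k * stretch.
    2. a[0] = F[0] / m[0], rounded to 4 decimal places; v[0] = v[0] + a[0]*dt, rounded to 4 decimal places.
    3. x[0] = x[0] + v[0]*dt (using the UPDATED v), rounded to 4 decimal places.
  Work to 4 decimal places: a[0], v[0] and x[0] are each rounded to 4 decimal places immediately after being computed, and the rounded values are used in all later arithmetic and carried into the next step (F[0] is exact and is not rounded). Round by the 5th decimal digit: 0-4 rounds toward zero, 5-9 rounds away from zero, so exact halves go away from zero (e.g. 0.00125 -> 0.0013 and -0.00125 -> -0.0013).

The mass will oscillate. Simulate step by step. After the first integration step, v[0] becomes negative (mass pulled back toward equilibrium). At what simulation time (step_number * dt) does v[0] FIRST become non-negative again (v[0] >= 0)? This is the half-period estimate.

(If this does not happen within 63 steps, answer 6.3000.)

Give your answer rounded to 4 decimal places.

Step 0: x=[7.6000] v=[0.0000]
Step 1: x=[7.5825] v=[-0.1750]
Step 2: x=[7.5476] v=[-0.3489]
Step 3: x=[7.4955] v=[-0.5206]
Step 4: x=[7.4266] v=[-0.6891]
Step 5: x=[7.3413] v=[-0.8533]
Step 6: x=[7.2401] v=[-1.0121]
Step 7: x=[7.1236] v=[-1.1646]
Step 8: x=[6.9926] v=[-1.3098]
Step 9: x=[6.8479] v=[-1.4468]
Step 10: x=[6.6904] v=[-1.5748]
Step 11: x=[6.5211] v=[-1.6930]
Step 12: x=[6.3410] v=[-1.8006]
Step 13: x=[6.1513] v=[-1.8969]
Step 14: x=[5.9532] v=[-1.9814]
Step 15: x=[5.7479] v=[-2.0535]
Step 16: x=[5.5366] v=[-2.1127]
Step 17: x=[5.3207] v=[-2.1587]
Step 18: x=[5.1016] v=[-2.1912]
Step 19: x=[4.8806] v=[-2.2101]
Step 20: x=[4.6591] v=[-2.2151]
Step 21: x=[4.4385] v=[-2.2063]
Step 22: x=[4.2201] v=[-2.1837]
Step 23: x=[4.0054] v=[-2.1475]
Step 24: x=[3.7956] v=[-2.0978]
Step 25: x=[3.5921] v=[-2.0350]
Step 26: x=[3.3962] v=[-1.9595]
Step 27: x=[3.2090] v=[-1.8718]
Step 28: x=[3.0318] v=[-1.7724]
Step 29: x=[2.8656] v=[-1.6619]
Step 30: x=[2.7115] v=[-1.5410]
Step 31: x=[2.5705] v=[-1.4105]
Step 32: x=[2.4434] v=[-1.2712]
Step 33: x=[2.3310] v=[-1.1239]
Step 34: x=[2.2340] v=[-0.9696]
Step 35: x=[2.1531] v=[-0.8092]
Step 36: x=[2.0887] v=[-0.6438]
Step 37: x=[2.0413] v=[-0.4743]
Step 38: x=[2.0111] v=[-0.3019]
Step 39: x=[1.9983] v=[-0.1276]
Step 40: x=[2.0031] v=[0.0475]
First v>=0 after going negative at step 40, time=4.0000

Answer: 4.0000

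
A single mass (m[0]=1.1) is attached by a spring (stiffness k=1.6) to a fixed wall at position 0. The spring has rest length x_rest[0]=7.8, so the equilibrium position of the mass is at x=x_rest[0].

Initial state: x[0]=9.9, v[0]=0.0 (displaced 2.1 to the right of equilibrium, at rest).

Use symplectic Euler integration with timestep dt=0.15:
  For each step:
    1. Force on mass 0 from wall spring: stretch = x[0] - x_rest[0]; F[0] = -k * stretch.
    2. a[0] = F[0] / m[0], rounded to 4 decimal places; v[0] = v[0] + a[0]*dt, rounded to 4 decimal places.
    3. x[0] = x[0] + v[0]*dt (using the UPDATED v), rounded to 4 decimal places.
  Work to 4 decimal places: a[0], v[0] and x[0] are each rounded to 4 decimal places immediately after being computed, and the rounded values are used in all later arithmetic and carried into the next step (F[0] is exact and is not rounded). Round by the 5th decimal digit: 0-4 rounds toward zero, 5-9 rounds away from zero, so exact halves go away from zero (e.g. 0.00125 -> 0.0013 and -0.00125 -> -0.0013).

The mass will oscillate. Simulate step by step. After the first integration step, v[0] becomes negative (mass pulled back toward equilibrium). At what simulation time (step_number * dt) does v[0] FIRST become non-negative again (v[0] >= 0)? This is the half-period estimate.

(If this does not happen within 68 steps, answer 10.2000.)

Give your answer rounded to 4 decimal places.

Step 0: x=[9.9000] v=[0.0000]
Step 1: x=[9.8313] v=[-0.4582]
Step 2: x=[9.6961] v=[-0.9014]
Step 3: x=[9.4988] v=[-1.3151]
Step 4: x=[9.2459] v=[-1.6858]
Step 5: x=[8.9457] v=[-2.0013]
Step 6: x=[8.6080] v=[-2.2513]
Step 7: x=[8.2439] v=[-2.4276]
Step 8: x=[7.8652] v=[-2.5245]
Step 9: x=[7.4844] v=[-2.5387]
Step 10: x=[7.1139] v=[-2.4698]
Step 11: x=[6.7659] v=[-2.3201]
Step 12: x=[6.4517] v=[-2.0945]
Step 13: x=[6.1817] v=[-1.8003]
Step 14: x=[5.9646] v=[-1.4472]
Step 15: x=[5.8076] v=[-1.0467]
Step 16: x=[5.7158] v=[-0.6120]
Step 17: x=[5.6922] v=[-0.1573]
Step 18: x=[5.7376] v=[0.3026]
First v>=0 after going negative at step 18, time=2.7000

Answer: 2.7000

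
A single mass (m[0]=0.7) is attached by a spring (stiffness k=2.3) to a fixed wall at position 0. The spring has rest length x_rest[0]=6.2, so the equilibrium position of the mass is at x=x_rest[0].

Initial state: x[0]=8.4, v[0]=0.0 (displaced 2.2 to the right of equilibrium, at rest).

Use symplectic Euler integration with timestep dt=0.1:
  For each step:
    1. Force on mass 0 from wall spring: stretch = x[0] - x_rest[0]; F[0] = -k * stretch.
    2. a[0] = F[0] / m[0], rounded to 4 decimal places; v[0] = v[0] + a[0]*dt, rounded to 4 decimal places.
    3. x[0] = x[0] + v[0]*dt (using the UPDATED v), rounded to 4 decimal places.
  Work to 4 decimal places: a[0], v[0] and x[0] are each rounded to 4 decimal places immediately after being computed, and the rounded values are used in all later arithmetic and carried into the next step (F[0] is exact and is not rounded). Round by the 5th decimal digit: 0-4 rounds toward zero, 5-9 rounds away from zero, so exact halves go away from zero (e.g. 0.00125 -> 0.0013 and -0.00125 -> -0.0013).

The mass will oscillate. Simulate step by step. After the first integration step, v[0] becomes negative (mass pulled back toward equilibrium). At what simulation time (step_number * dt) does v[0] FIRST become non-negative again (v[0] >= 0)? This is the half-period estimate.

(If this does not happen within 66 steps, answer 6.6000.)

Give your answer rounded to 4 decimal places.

Answer: 1.8000

Derivation:
Step 0: x=[8.4000] v=[0.0000]
Step 1: x=[8.3277] v=[-0.7229]
Step 2: x=[8.1855] v=[-1.4220]
Step 3: x=[7.9781] v=[-2.0744]
Step 4: x=[7.7122] v=[-2.6586]
Step 5: x=[7.3967] v=[-3.1555]
Step 6: x=[7.0418] v=[-3.5487]
Step 7: x=[6.6593] v=[-3.8253]
Step 8: x=[6.2617] v=[-3.9762]
Step 9: x=[5.8621] v=[-3.9965]
Step 10: x=[5.4736] v=[-3.8855]
Step 11: x=[5.1089] v=[-3.6468]
Step 12: x=[4.7801] v=[-3.2883]
Step 13: x=[4.4979] v=[-2.8218]
Step 14: x=[4.2717] v=[-2.2625]
Step 15: x=[4.1088] v=[-1.6289]
Step 16: x=[4.0146] v=[-0.9418]
Step 17: x=[3.9922] v=[-0.2237]
Step 18: x=[4.0424] v=[0.5017]
First v>=0 after going negative at step 18, time=1.8000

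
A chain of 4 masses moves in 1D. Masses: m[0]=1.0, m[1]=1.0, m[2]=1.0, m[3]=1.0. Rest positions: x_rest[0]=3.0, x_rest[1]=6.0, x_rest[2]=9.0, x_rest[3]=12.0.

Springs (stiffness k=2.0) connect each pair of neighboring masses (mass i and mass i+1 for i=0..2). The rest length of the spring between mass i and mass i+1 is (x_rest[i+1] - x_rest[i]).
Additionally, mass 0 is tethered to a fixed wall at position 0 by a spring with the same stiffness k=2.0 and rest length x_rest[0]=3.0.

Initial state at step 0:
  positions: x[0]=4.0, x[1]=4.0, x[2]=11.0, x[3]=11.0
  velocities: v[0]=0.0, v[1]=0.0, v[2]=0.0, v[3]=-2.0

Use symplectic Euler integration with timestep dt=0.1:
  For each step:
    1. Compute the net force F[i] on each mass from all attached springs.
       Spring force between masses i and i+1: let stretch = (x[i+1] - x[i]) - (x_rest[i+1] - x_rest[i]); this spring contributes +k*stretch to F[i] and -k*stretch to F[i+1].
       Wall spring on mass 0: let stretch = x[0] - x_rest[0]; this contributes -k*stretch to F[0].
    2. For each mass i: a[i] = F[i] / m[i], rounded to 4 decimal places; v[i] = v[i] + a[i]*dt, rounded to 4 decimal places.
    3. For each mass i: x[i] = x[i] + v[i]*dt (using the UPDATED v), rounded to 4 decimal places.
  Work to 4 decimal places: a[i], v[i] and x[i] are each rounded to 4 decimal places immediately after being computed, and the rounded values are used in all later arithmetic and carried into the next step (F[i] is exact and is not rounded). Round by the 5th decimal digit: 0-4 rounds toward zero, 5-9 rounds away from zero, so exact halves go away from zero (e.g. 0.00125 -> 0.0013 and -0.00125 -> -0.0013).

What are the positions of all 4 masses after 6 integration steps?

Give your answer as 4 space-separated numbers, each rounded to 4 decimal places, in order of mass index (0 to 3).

Answer: 2.7044 6.2933 8.5513 10.9333

Derivation:
Step 0: x=[4.0000 4.0000 11.0000 11.0000] v=[0.0000 0.0000 0.0000 -2.0000]
Step 1: x=[3.9200 4.1400 10.8600 10.8600] v=[-0.8000 1.4000 -1.4000 -1.4000]
Step 2: x=[3.7660 4.4100 10.5856 10.7800] v=[-1.5400 2.7000 -2.7440 -0.8000]
Step 3: x=[3.5496 4.7906 10.1916 10.7561] v=[-2.1644 3.8063 -3.9402 -0.2389]
Step 4: x=[3.2870 5.2544 9.7009 10.7809] v=[-2.6261 4.6383 -4.9075 0.2482]
Step 5: x=[2.9980 5.7678 9.1428 10.8441] v=[-2.8900 5.1341 -5.5808 0.6322]
Step 6: x=[2.7044 6.2933 8.5513 10.9333] v=[-2.9356 5.2551 -5.9155 0.8919]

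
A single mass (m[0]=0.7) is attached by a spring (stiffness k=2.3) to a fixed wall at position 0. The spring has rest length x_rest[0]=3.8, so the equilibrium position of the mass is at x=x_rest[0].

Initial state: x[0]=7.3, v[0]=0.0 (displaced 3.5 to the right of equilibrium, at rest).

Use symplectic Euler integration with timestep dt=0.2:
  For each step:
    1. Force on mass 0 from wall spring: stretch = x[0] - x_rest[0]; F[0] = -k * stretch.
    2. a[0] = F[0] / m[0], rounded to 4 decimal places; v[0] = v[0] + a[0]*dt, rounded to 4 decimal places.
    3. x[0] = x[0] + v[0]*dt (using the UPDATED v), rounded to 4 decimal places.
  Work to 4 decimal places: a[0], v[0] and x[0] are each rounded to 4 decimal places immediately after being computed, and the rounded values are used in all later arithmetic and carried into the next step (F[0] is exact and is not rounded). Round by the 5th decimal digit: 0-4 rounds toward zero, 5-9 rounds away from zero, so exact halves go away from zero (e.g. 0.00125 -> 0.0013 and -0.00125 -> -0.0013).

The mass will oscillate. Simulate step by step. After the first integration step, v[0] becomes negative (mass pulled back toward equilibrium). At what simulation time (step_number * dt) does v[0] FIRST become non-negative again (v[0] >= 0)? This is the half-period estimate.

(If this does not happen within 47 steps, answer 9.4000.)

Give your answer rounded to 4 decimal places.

Step 0: x=[7.3000] v=[0.0000]
Step 1: x=[6.8400] v=[-2.3000]
Step 2: x=[5.9805] v=[-4.2977]
Step 3: x=[4.8344] v=[-5.7306]
Step 4: x=[3.5523] v=[-6.4103]
Step 5: x=[2.3028] v=[-6.2475]
Step 6: x=[1.2501] v=[-5.2636]
Step 7: x=[0.5325] v=[-3.5880]
Step 8: x=[0.2443] v=[-1.4408]
Step 9: x=[0.4235] v=[0.8958]
First v>=0 after going negative at step 9, time=1.8000

Answer: 1.8000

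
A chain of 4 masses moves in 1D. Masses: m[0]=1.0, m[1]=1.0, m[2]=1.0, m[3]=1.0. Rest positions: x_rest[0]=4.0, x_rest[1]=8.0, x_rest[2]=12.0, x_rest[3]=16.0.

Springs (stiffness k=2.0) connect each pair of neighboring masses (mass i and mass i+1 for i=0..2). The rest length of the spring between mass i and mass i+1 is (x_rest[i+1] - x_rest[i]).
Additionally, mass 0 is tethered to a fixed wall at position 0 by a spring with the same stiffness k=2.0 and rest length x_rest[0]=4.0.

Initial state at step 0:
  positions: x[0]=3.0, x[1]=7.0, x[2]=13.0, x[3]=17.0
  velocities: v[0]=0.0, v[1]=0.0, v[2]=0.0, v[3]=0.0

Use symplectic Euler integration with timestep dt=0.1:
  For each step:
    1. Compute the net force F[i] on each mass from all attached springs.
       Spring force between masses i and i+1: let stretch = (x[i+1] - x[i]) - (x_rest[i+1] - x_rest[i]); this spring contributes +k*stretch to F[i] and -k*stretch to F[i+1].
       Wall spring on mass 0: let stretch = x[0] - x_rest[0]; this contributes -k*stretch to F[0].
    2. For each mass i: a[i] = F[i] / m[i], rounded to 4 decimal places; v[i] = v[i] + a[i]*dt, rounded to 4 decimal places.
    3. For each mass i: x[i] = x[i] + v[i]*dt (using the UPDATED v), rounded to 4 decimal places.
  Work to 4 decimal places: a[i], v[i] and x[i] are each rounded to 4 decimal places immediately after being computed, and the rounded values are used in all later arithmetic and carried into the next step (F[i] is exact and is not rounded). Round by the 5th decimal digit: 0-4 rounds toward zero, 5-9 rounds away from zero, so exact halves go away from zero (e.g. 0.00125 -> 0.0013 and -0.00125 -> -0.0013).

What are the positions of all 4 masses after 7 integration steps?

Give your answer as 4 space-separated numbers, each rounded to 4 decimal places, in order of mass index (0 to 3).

Answer: 3.5523 7.8935 12.1521 16.9120

Derivation:
Step 0: x=[3.0000 7.0000 13.0000 17.0000] v=[0.0000 0.0000 0.0000 0.0000]
Step 1: x=[3.0200 7.0400 12.9600 17.0000] v=[0.2000 0.4000 -0.4000 0.0000]
Step 2: x=[3.0600 7.1180 12.8824 16.9992] v=[0.4000 0.7800 -0.7760 -0.0080]
Step 3: x=[3.1200 7.2301 12.7719 16.9961] v=[0.5996 1.1213 -1.1055 -0.0314]
Step 4: x=[3.1998 7.3709 12.6350 16.9885] v=[0.7976 1.4076 -1.3690 -0.0762]
Step 5: x=[3.2990 7.5335 12.4799 16.9738] v=[0.9919 1.6262 -1.5511 -0.1469]
Step 6: x=[3.4169 7.7104 12.3157 16.9492] v=[1.1790 1.7686 -1.6416 -0.2457]
Step 7: x=[3.5523 7.8935 12.1521 16.9120] v=[1.3543 1.8310 -1.6360 -0.3724]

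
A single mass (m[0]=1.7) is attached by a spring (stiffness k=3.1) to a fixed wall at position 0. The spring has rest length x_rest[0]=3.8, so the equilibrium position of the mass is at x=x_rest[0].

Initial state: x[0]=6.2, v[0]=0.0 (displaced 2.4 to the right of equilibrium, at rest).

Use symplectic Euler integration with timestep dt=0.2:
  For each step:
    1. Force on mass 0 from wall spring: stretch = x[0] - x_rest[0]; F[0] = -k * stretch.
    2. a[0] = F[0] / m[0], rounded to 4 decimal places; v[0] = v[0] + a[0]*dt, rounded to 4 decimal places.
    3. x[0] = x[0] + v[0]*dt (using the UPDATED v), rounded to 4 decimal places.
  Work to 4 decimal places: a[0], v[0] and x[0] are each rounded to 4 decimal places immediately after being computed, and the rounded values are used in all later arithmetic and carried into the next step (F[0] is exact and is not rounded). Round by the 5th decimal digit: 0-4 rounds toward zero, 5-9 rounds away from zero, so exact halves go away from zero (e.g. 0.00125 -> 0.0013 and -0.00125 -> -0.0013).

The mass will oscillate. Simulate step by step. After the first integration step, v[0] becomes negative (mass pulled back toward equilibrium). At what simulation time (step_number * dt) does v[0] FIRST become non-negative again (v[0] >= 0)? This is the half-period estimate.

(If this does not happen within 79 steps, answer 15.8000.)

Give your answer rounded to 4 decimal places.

Answer: 2.4000

Derivation:
Step 0: x=[6.2000] v=[0.0000]
Step 1: x=[6.0249] v=[-0.8753]
Step 2: x=[5.6876] v=[-1.6867]
Step 3: x=[5.2126] v=[-2.3751]
Step 4: x=[4.6345] v=[-2.8903]
Step 5: x=[3.9956] v=[-3.1946]
Step 6: x=[3.3424] v=[-3.2659]
Step 7: x=[2.7226] v=[-3.0990]
Step 8: x=[2.1814] v=[-2.7061]
Step 9: x=[1.7582] v=[-2.1158]
Step 10: x=[1.4840] v=[-1.3711]
Step 11: x=[1.3787] v=[-0.5264]
Step 12: x=[1.4500] v=[0.3567]
First v>=0 after going negative at step 12, time=2.4000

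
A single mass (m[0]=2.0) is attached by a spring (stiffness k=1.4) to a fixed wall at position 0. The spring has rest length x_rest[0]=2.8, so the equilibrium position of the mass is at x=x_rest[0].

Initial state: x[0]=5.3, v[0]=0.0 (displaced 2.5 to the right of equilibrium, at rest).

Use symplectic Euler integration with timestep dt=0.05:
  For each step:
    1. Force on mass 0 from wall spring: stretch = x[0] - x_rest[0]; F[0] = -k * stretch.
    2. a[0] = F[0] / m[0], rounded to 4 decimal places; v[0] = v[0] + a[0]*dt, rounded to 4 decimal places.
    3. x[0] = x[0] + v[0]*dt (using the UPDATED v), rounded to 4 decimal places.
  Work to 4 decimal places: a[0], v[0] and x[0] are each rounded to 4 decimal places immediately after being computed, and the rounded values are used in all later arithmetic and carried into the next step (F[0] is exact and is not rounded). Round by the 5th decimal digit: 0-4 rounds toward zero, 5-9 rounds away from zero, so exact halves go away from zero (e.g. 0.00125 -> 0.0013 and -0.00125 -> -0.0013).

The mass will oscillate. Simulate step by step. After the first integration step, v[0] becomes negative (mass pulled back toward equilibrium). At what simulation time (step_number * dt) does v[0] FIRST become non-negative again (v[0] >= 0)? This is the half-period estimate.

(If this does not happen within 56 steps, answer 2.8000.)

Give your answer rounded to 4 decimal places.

Answer: 2.8000

Derivation:
Step 0: x=[5.3000] v=[0.0000]
Step 1: x=[5.2956] v=[-0.0875]
Step 2: x=[5.2869] v=[-0.1748]
Step 3: x=[5.2738] v=[-0.2618]
Step 4: x=[5.2564] v=[-0.3484]
Step 5: x=[5.2347] v=[-0.4344]
Step 6: x=[5.2087] v=[-0.5196]
Step 7: x=[5.1785] v=[-0.6039]
Step 8: x=[5.1441] v=[-0.6872]
Step 9: x=[5.1056] v=[-0.7692]
Step 10: x=[5.0631] v=[-0.8499]
Step 11: x=[5.0166] v=[-0.9291]
Step 12: x=[4.9663] v=[-1.0067]
Step 13: x=[4.9122] v=[-1.0825]
Step 14: x=[4.8544] v=[-1.1564]
Step 15: x=[4.7930] v=[-1.2283]
Step 16: x=[4.7281] v=[-1.2981]
Step 17: x=[4.6598] v=[-1.3656]
Step 18: x=[4.5883] v=[-1.4307]
Step 19: x=[4.5136] v=[-1.4933]
Step 20: x=[4.4359] v=[-1.5533]
Step 21: x=[4.3554] v=[-1.6106]
Step 22: x=[4.2722] v=[-1.6650]
Step 23: x=[4.1864] v=[-1.7165]
Step 24: x=[4.0982] v=[-1.7650]
Step 25: x=[4.0077] v=[-1.8104]
Step 26: x=[3.9151] v=[-1.8527]
Step 27: x=[3.8205] v=[-1.8917]
Step 28: x=[3.7241] v=[-1.9274]
Step 29: x=[3.6261] v=[-1.9597]
Step 30: x=[3.5267] v=[-1.9886]
Step 31: x=[3.4260] v=[-2.0140]
Step 32: x=[3.3242] v=[-2.0359]
Step 33: x=[3.2215] v=[-2.0542]
Step 34: x=[3.1181] v=[-2.0690]
Step 35: x=[3.0141] v=[-2.0801]
Step 36: x=[2.9097] v=[-2.0876]
Step 37: x=[2.8051] v=[-2.0914]
Step 38: x=[2.7005] v=[-2.0916]
Step 39: x=[2.5961] v=[-2.0881]
Step 40: x=[2.4921] v=[-2.0810]
Step 41: x=[2.3886] v=[-2.0702]
Step 42: x=[2.2858] v=[-2.0558]
Step 43: x=[2.1839] v=[-2.0378]
Step 44: x=[2.0831] v=[-2.0162]
Step 45: x=[1.9835] v=[-1.9911]
Step 46: x=[1.8854] v=[-1.9625]
Step 47: x=[1.7889] v=[-1.9305]
Step 48: x=[1.6941] v=[-1.8951]
Step 49: x=[1.6013] v=[-1.8564]
Step 50: x=[1.5106] v=[-1.8144]
Step 51: x=[1.4221] v=[-1.7693]
Step 52: x=[1.3360] v=[-1.7211]
Step 53: x=[1.2525] v=[-1.6699]
Step 54: x=[1.1717] v=[-1.6157]
Step 55: x=[1.0938] v=[-1.5587]
Step 56: x=[1.0189] v=[-1.4990]
v[0] did not become non-negative within 56 steps; using fallback time=2.8000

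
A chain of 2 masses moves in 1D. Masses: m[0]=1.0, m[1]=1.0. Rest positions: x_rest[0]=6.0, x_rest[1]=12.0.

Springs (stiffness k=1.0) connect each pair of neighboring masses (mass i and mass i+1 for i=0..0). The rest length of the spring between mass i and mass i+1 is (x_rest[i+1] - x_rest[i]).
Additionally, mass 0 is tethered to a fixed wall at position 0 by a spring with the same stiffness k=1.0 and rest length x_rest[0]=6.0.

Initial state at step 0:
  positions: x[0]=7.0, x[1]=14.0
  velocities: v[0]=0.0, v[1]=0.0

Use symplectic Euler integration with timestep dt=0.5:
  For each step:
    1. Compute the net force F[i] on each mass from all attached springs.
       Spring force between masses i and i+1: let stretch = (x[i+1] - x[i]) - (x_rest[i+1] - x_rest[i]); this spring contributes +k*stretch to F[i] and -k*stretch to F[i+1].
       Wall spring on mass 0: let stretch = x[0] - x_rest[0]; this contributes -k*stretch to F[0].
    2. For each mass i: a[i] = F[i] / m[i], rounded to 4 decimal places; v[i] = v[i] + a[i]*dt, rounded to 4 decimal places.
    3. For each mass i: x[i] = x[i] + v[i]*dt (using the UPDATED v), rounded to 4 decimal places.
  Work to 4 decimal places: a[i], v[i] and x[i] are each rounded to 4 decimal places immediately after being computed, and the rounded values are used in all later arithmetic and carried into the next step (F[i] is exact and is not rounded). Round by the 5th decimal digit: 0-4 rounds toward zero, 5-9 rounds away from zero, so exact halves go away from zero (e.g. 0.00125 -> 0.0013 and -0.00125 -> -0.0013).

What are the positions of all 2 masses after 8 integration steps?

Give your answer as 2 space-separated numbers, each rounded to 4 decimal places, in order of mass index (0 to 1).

Answer: 4.8318 10.4018

Derivation:
Step 0: x=[7.0000 14.0000] v=[0.0000 0.0000]
Step 1: x=[7.0000 13.7500] v=[0.0000 -0.5000]
Step 2: x=[6.9375 13.3125] v=[-0.1250 -0.8750]
Step 3: x=[6.7344 12.7813] v=[-0.4063 -1.0625]
Step 4: x=[6.3594 12.2383] v=[-0.7501 -1.0860]
Step 5: x=[5.8642 11.7256] v=[-0.9904 -1.0255]
Step 6: x=[5.3683 11.2475] v=[-0.9918 -0.9562]
Step 7: x=[5.0001 10.7996] v=[-0.7364 -0.8958]
Step 8: x=[4.8318 10.4018] v=[-0.3367 -0.7956]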